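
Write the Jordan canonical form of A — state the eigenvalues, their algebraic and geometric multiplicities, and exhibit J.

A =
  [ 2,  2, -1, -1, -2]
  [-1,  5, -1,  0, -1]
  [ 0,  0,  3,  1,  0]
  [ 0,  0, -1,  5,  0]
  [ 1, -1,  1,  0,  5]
J_2(4) ⊕ J_2(4) ⊕ J_1(4)

The characteristic polynomial is
  det(x·I − A) = x^5 - 20*x^4 + 160*x^3 - 640*x^2 + 1280*x - 1024 = (x - 4)^5

Eigenvalues and multiplicities (the geometric multiplicity of λ is n − rank(A − λI), which equals the number of Jordan blocks for λ):
  λ = 4: algebraic multiplicity = 5, geometric multiplicity = 3

Determining the block sizes for each eigenvalue:
  λ = 4: with am = 5 and gm = 3, the partition is not yet determined (e.g. several partitions of 5 into 3 parts exist). Let N = A − (4)·I. Computing rank(N^1) = 2, rank(N^2) = 0; the number of blocks of size ≥ j is rank(N^{j−1}) − rank(N^j), giving [3, 2]. So we have 2 block(s) of size 2, 1 block(s) of size 1 → block sizes [2, 2, 1]

Assembling the blocks gives a Jordan form
J =
  [4, 1, 0, 0, 0]
  [0, 4, 0, 0, 0]
  [0, 0, 4, 1, 0]
  [0, 0, 0, 4, 0]
  [0, 0, 0, 0, 4]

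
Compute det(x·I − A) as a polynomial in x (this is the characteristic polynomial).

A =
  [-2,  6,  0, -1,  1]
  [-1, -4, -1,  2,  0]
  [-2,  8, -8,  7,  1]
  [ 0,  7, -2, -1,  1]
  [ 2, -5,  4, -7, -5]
x^5 + 20*x^4 + 160*x^3 + 640*x^2 + 1280*x + 1024

Expanding det(x·I − A) (e.g. by cofactor expansion or by noting that A is similar to its Jordan form J, which has the same characteristic polynomial as A) gives
  χ_A(x) = x^5 + 20*x^4 + 160*x^3 + 640*x^2 + 1280*x + 1024
which factors as (x + 4)^5. The eigenvalues (with algebraic multiplicities) are λ = -4 with multiplicity 5.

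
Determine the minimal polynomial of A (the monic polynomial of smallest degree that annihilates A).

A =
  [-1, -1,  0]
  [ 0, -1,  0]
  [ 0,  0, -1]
x^2 + 2*x + 1

The characteristic polynomial is χ_A(x) = (x + 1)^3, so the eigenvalues are known. The minimal polynomial is
  m_A(x) = Π_λ (x − λ)^{k_λ}
where k_λ is the size of the *largest* Jordan block for λ (equivalently, the smallest k with (A − λI)^k v = 0 for every generalised eigenvector v of λ).

  λ = -1: largest Jordan block has size 2, contributing (x + 1)^2

So m_A(x) = (x + 1)^2 = x^2 + 2*x + 1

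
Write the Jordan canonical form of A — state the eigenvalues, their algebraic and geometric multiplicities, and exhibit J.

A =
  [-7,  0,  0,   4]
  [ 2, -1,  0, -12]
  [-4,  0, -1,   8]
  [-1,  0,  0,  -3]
J_2(-5) ⊕ J_1(-1) ⊕ J_1(-1)

The characteristic polynomial is
  det(x·I − A) = x^4 + 12*x^3 + 46*x^2 + 60*x + 25 = (x + 1)^2*(x + 5)^2

Eigenvalues and multiplicities (the geometric multiplicity of λ is n − rank(A − λI), which equals the number of Jordan blocks for λ):
  λ = -5: algebraic multiplicity = 2, geometric multiplicity = 1
  λ = -1: algebraic multiplicity = 2, geometric multiplicity = 2

Determining the block sizes for each eigenvalue:
  λ = -5: one block (gm = 1), so the single block has size am = 2 → block sizes [2]
  λ = -1: gm = am = 2, so every block has size 1 → block sizes [1, 1]

Assembling the blocks gives a Jordan form
J =
  [-5,  1,  0,  0]
  [ 0, -5,  0,  0]
  [ 0,  0, -1,  0]
  [ 0,  0,  0, -1]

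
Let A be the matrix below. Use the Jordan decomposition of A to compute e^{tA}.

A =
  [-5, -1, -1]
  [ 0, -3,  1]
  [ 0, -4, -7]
e^{tA} =
  [exp(-5*t), t^2*exp(-5*t) - t*exp(-5*t), t^2*exp(-5*t)/2 - t*exp(-5*t)]
  [0, 2*t*exp(-5*t) + exp(-5*t), t*exp(-5*t)]
  [0, -4*t*exp(-5*t), -2*t*exp(-5*t) + exp(-5*t)]

Strategy: write A = P · J · P⁻¹ where J is a Jordan canonical form, so e^{tA} = P · e^{tJ} · P⁻¹, and e^{tJ} can be computed block-by-block.

A has Jordan form
J =
  [-5,  1,  0]
  [ 0, -5,  1]
  [ 0,  0, -5]
(up to reordering of blocks).

Per-block formulas:
  For a 3×3 Jordan block J_3(-5): exp(t · J_3(-5)) = e^(-5t)·(I + t·N + (t^2/2)·N^2), where N is the 3×3 nilpotent shift.

After assembling e^{tJ} and conjugating by P, we get:

e^{tA} =
  [exp(-5*t), t^2*exp(-5*t) - t*exp(-5*t), t^2*exp(-5*t)/2 - t*exp(-5*t)]
  [0, 2*t*exp(-5*t) + exp(-5*t), t*exp(-5*t)]
  [0, -4*t*exp(-5*t), -2*t*exp(-5*t) + exp(-5*t)]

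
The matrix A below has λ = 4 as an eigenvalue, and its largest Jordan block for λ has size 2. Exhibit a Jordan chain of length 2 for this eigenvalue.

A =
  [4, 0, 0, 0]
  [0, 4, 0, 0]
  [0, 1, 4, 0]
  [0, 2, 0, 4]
A Jordan chain for λ = 4 of length 2:
v_1 = (0, 0, 1, 2)ᵀ
v_2 = (0, 1, 0, 0)ᵀ

Let N = A − (4)·I. We want v_2 with N^2 v_2 = 0 but N^1 v_2 ≠ 0; then v_{j-1} := N · v_j for j = 2, …, 2.

Pick v_2 = (0, 1, 0, 0)ᵀ.
Then v_1 = N · v_2 = (0, 0, 1, 2)ᵀ.

Sanity check: (A − (4)·I) v_1 = (0, 0, 0, 0)ᵀ = 0. ✓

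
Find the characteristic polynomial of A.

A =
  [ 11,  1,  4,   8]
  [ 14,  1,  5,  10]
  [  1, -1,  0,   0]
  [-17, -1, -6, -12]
x^4

Expanding det(x·I − A) (e.g. by cofactor expansion or by noting that A is similar to its Jordan form J, which has the same characteristic polynomial as A) gives
  χ_A(x) = x^4
which factors as x^4. The eigenvalues (with algebraic multiplicities) are λ = 0 with multiplicity 4.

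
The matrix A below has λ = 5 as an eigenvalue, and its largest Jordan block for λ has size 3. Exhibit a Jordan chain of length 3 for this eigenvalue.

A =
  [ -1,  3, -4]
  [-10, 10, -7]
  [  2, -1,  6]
A Jordan chain for λ = 5 of length 3:
v_1 = (-2, -4, 0)ᵀ
v_2 = (-6, -10, 2)ᵀ
v_3 = (1, 0, 0)ᵀ

Let N = A − (5)·I. We want v_3 with N^3 v_3 = 0 but N^2 v_3 ≠ 0; then v_{j-1} := N · v_j for j = 3, …, 2.

Pick v_3 = (1, 0, 0)ᵀ.
Then v_2 = N · v_3 = (-6, -10, 2)ᵀ.
Then v_1 = N · v_2 = (-2, -4, 0)ᵀ.

Sanity check: (A − (5)·I) v_1 = (0, 0, 0)ᵀ = 0. ✓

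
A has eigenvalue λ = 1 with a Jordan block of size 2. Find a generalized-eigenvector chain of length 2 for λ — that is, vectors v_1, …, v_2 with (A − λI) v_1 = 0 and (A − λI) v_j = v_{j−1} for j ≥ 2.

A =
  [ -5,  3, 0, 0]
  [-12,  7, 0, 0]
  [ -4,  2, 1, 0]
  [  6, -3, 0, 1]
A Jordan chain for λ = 1 of length 2:
v_1 = (-6, -12, -4, 6)ᵀ
v_2 = (1, 0, 0, 0)ᵀ

Let N = A − (1)·I. We want v_2 with N^2 v_2 = 0 but N^1 v_2 ≠ 0; then v_{j-1} := N · v_j for j = 2, …, 2.

Pick v_2 = (1, 0, 0, 0)ᵀ.
Then v_1 = N · v_2 = (-6, -12, -4, 6)ᵀ.

Sanity check: (A − (1)·I) v_1 = (0, 0, 0, 0)ᵀ = 0. ✓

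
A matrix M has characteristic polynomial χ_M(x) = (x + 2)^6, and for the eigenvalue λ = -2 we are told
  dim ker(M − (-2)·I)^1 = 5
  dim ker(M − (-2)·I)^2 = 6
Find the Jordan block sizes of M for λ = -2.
Block sizes for λ = -2: [2, 1, 1, 1, 1]

From the dimensions of kernels of powers, the number of Jordan blocks of size at least j is d_j − d_{j−1} where d_j = dim ker(N^j) (with d_0 = 0). Computing the differences gives [5, 1].
The number of blocks of size exactly k is (#blocks of size ≥ k) − (#blocks of size ≥ k + 1), so the partition is: 4 block(s) of size 1, 1 block(s) of size 2.
In nonincreasing order the block sizes are [2, 1, 1, 1, 1].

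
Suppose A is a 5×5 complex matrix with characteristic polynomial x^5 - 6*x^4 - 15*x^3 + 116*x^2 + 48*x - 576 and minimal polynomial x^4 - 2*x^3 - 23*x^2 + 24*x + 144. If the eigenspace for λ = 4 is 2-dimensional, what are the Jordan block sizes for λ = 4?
Block sizes for λ = 4: [2, 1]

Step 1 — from the characteristic polynomial, algebraic multiplicity of λ = 4 is 3. From dim ker(A − (4)·I) = 2, there are exactly 2 Jordan blocks for λ = 4.
Step 2 — from the minimal polynomial, the factor (x − 4)^2 tells us the largest block for λ = 4 has size 2.
Step 3 — with total size 3, 2 blocks, and largest block 2, the block sizes (in nonincreasing order) are [2, 1].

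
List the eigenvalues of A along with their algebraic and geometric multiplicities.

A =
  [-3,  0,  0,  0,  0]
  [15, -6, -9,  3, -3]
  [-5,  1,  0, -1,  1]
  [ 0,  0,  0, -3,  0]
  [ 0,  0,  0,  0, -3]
λ = -3: alg = 5, geom = 4

Step 1 — factor the characteristic polynomial to read off the algebraic multiplicities:
  χ_A(x) = (x + 3)^5

Step 2 — compute geometric multiplicities via the rank-nullity identity g(λ) = n − rank(A − λI):
  rank(A − (-3)·I) = 1, so dim ker(A − (-3)·I) = n − 1 = 4

Summary:
  λ = -3: algebraic multiplicity = 5, geometric multiplicity = 4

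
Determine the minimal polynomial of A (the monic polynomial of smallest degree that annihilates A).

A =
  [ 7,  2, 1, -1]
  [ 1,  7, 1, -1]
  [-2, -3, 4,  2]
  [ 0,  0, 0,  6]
x^3 - 18*x^2 + 108*x - 216

The characteristic polynomial is χ_A(x) = (x - 6)^4, so the eigenvalues are known. The minimal polynomial is
  m_A(x) = Π_λ (x − λ)^{k_λ}
where k_λ is the size of the *largest* Jordan block for λ (equivalently, the smallest k with (A − λI)^k v = 0 for every generalised eigenvector v of λ).

  λ = 6: largest Jordan block has size 3, contributing (x − 6)^3

So m_A(x) = (x - 6)^3 = x^3 - 18*x^2 + 108*x - 216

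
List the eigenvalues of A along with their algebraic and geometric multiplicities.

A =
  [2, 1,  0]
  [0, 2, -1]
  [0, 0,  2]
λ = 2: alg = 3, geom = 1

Step 1 — factor the characteristic polynomial to read off the algebraic multiplicities:
  χ_A(x) = (x - 2)^3

Step 2 — compute geometric multiplicities via the rank-nullity identity g(λ) = n − rank(A − λI):
  rank(A − (2)·I) = 2, so dim ker(A − (2)·I) = n − 2 = 1

Summary:
  λ = 2: algebraic multiplicity = 3, geometric multiplicity = 1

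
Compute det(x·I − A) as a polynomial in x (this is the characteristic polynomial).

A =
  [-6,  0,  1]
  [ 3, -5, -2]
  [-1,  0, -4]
x^3 + 15*x^2 + 75*x + 125

Expanding det(x·I − A) (e.g. by cofactor expansion or by noting that A is similar to its Jordan form J, which has the same characteristic polynomial as A) gives
  χ_A(x) = x^3 + 15*x^2 + 75*x + 125
which factors as (x + 5)^3. The eigenvalues (with algebraic multiplicities) are λ = -5 with multiplicity 3.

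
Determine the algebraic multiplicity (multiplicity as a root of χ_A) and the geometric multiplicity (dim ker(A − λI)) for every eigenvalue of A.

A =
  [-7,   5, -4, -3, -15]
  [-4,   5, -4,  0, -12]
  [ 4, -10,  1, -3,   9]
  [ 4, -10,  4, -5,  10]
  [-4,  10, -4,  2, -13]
λ = -5: alg = 2, geom = 1; λ = -3: alg = 3, geom = 2

Step 1 — factor the characteristic polynomial to read off the algebraic multiplicities:
  χ_A(x) = (x + 3)^3*(x + 5)^2

Step 2 — compute geometric multiplicities via the rank-nullity identity g(λ) = n − rank(A − λI):
  rank(A − (-5)·I) = 4, so dim ker(A − (-5)·I) = n − 4 = 1
  rank(A − (-3)·I) = 3, so dim ker(A − (-3)·I) = n − 3 = 2

Summary:
  λ = -5: algebraic multiplicity = 2, geometric multiplicity = 1
  λ = -3: algebraic multiplicity = 3, geometric multiplicity = 2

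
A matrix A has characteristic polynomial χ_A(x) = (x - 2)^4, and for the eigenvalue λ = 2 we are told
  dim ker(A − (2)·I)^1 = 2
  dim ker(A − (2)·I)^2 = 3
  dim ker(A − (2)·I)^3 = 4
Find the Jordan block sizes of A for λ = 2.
Block sizes for λ = 2: [3, 1]

From the dimensions of kernels of powers, the number of Jordan blocks of size at least j is d_j − d_{j−1} where d_j = dim ker(N^j) (with d_0 = 0). Computing the differences gives [2, 1, 1].
The number of blocks of size exactly k is (#blocks of size ≥ k) − (#blocks of size ≥ k + 1), so the partition is: 1 block(s) of size 1, 1 block(s) of size 3.
In nonincreasing order the block sizes are [3, 1].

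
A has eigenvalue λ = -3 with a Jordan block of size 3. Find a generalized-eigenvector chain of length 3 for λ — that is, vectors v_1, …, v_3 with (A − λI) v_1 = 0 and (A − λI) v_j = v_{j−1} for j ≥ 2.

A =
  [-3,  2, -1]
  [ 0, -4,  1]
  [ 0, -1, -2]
A Jordan chain for λ = -3 of length 3:
v_1 = (-1, 0, 0)ᵀ
v_2 = (2, -1, -1)ᵀ
v_3 = (0, 1, 0)ᵀ

Let N = A − (-3)·I. We want v_3 with N^3 v_3 = 0 but N^2 v_3 ≠ 0; then v_{j-1} := N · v_j for j = 3, …, 2.

Pick v_3 = (0, 1, 0)ᵀ.
Then v_2 = N · v_3 = (2, -1, -1)ᵀ.
Then v_1 = N · v_2 = (-1, 0, 0)ᵀ.

Sanity check: (A − (-3)·I) v_1 = (0, 0, 0)ᵀ = 0. ✓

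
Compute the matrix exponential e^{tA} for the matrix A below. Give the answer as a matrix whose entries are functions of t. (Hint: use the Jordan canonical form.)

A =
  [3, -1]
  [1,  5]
e^{tA} =
  [-t*exp(4*t) + exp(4*t), -t*exp(4*t)]
  [t*exp(4*t), t*exp(4*t) + exp(4*t)]

Strategy: write A = P · J · P⁻¹ where J is a Jordan canonical form, so e^{tA} = P · e^{tJ} · P⁻¹, and e^{tJ} can be computed block-by-block.

A has Jordan form
J =
  [4, 1]
  [0, 4]
(up to reordering of blocks).

Per-block formulas:
  For a 2×2 Jordan block J_2(4): exp(t · J_2(4)) = e^(4t)·(I + t·N), where N is the 2×2 nilpotent shift.

After assembling e^{tJ} and conjugating by P, we get:

e^{tA} =
  [-t*exp(4*t) + exp(4*t), -t*exp(4*t)]
  [t*exp(4*t), t*exp(4*t) + exp(4*t)]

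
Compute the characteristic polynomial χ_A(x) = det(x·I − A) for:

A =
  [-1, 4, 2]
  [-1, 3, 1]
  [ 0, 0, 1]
x^3 - 3*x^2 + 3*x - 1

Expanding det(x·I − A) (e.g. by cofactor expansion or by noting that A is similar to its Jordan form J, which has the same characteristic polynomial as A) gives
  χ_A(x) = x^3 - 3*x^2 + 3*x - 1
which factors as (x - 1)^3. The eigenvalues (with algebraic multiplicities) are λ = 1 with multiplicity 3.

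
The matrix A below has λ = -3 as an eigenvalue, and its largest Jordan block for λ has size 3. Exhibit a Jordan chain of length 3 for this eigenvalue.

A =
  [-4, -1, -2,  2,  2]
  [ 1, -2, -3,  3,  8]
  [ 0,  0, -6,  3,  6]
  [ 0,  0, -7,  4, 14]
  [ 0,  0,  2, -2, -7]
A Jordan chain for λ = -3 of length 3:
v_1 = (1, -1, 0, 0, 0)ᵀ
v_2 = (-2, -3, -3, -7, 2)ᵀ
v_3 = (0, 0, 1, 0, 0)ᵀ

Let N = A − (-3)·I. We want v_3 with N^3 v_3 = 0 but N^2 v_3 ≠ 0; then v_{j-1} := N · v_j for j = 3, …, 2.

Pick v_3 = (0, 0, 1, 0, 0)ᵀ.
Then v_2 = N · v_3 = (-2, -3, -3, -7, 2)ᵀ.
Then v_1 = N · v_2 = (1, -1, 0, 0, 0)ᵀ.

Sanity check: (A − (-3)·I) v_1 = (0, 0, 0, 0, 0)ᵀ = 0. ✓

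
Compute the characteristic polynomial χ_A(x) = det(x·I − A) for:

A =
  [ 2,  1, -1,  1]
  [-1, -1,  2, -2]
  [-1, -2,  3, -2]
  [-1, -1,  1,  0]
x^4 - 4*x^3 + 6*x^2 - 4*x + 1

Expanding det(x·I − A) (e.g. by cofactor expansion or by noting that A is similar to its Jordan form J, which has the same characteristic polynomial as A) gives
  χ_A(x) = x^4 - 4*x^3 + 6*x^2 - 4*x + 1
which factors as (x - 1)^4. The eigenvalues (with algebraic multiplicities) are λ = 1 with multiplicity 4.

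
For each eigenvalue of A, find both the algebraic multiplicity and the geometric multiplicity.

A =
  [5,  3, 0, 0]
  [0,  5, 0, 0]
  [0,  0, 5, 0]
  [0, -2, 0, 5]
λ = 5: alg = 4, geom = 3

Step 1 — factor the characteristic polynomial to read off the algebraic multiplicities:
  χ_A(x) = (x - 5)^4

Step 2 — compute geometric multiplicities via the rank-nullity identity g(λ) = n − rank(A − λI):
  rank(A − (5)·I) = 1, so dim ker(A − (5)·I) = n − 1 = 3

Summary:
  λ = 5: algebraic multiplicity = 4, geometric multiplicity = 3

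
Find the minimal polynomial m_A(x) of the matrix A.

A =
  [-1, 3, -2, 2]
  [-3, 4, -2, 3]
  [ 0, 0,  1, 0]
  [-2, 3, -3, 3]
x^4 - 7*x^3 + 15*x^2 - 13*x + 4

The characteristic polynomial is χ_A(x) = (x - 4)*(x - 1)^3, so the eigenvalues are known. The minimal polynomial is
  m_A(x) = Π_λ (x − λ)^{k_λ}
where k_λ is the size of the *largest* Jordan block for λ (equivalently, the smallest k with (A − λI)^k v = 0 for every generalised eigenvector v of λ).

  λ = 1: largest Jordan block has size 3, contributing (x − 1)^3
  λ = 4: largest Jordan block has size 1, contributing (x − 4)

So m_A(x) = (x - 4)*(x - 1)^3 = x^4 - 7*x^3 + 15*x^2 - 13*x + 4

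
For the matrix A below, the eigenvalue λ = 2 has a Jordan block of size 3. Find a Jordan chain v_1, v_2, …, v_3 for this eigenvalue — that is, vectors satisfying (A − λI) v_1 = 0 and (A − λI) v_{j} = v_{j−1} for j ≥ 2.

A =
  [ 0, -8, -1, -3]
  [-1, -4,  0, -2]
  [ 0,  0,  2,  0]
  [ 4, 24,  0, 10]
A Jordan chain for λ = 2 of length 3:
v_1 = (-8, -4, 0, 16)ᵀ
v_2 = (-8, -6, 0, 24)ᵀ
v_3 = (0, 1, 0, 0)ᵀ

Let N = A − (2)·I. We want v_3 with N^3 v_3 = 0 but N^2 v_3 ≠ 0; then v_{j-1} := N · v_j for j = 3, …, 2.

Pick v_3 = (0, 1, 0, 0)ᵀ.
Then v_2 = N · v_3 = (-8, -6, 0, 24)ᵀ.
Then v_1 = N · v_2 = (-8, -4, 0, 16)ᵀ.

Sanity check: (A − (2)·I) v_1 = (0, 0, 0, 0)ᵀ = 0. ✓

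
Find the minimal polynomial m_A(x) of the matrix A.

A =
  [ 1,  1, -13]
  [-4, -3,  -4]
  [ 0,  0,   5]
x^3 - 3*x^2 - 9*x - 5

The characteristic polynomial is χ_A(x) = (x - 5)*(x + 1)^2, so the eigenvalues are known. The minimal polynomial is
  m_A(x) = Π_λ (x − λ)^{k_λ}
where k_λ is the size of the *largest* Jordan block for λ (equivalently, the smallest k with (A − λI)^k v = 0 for every generalised eigenvector v of λ).

  λ = -1: largest Jordan block has size 2, contributing (x + 1)^2
  λ = 5: largest Jordan block has size 1, contributing (x − 5)

So m_A(x) = (x - 5)*(x + 1)^2 = x^3 - 3*x^2 - 9*x - 5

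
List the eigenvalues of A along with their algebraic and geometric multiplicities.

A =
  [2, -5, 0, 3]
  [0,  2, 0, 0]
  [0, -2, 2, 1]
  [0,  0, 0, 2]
λ = 2: alg = 4, geom = 2

Step 1 — factor the characteristic polynomial to read off the algebraic multiplicities:
  χ_A(x) = (x - 2)^4

Step 2 — compute geometric multiplicities via the rank-nullity identity g(λ) = n − rank(A − λI):
  rank(A − (2)·I) = 2, so dim ker(A − (2)·I) = n − 2 = 2

Summary:
  λ = 2: algebraic multiplicity = 4, geometric multiplicity = 2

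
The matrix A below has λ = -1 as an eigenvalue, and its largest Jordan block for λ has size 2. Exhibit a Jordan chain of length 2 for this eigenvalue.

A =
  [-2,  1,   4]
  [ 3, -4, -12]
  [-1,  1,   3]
A Jordan chain for λ = -1 of length 2:
v_1 = (-1, 3, -1)ᵀ
v_2 = (1, 0, 0)ᵀ

Let N = A − (-1)·I. We want v_2 with N^2 v_2 = 0 but N^1 v_2 ≠ 0; then v_{j-1} := N · v_j for j = 2, …, 2.

Pick v_2 = (1, 0, 0)ᵀ.
Then v_1 = N · v_2 = (-1, 3, -1)ᵀ.

Sanity check: (A − (-1)·I) v_1 = (0, 0, 0)ᵀ = 0. ✓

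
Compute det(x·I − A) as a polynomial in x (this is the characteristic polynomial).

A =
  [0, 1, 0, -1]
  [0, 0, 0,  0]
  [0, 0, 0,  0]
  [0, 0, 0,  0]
x^4

Expanding det(x·I − A) (e.g. by cofactor expansion or by noting that A is similar to its Jordan form J, which has the same characteristic polynomial as A) gives
  χ_A(x) = x^4
which factors as x^4. The eigenvalues (with algebraic multiplicities) are λ = 0 with multiplicity 4.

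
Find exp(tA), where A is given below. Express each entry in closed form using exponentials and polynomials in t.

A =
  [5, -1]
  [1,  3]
e^{tA} =
  [t*exp(4*t) + exp(4*t), -t*exp(4*t)]
  [t*exp(4*t), -t*exp(4*t) + exp(4*t)]

Strategy: write A = P · J · P⁻¹ where J is a Jordan canonical form, so e^{tA} = P · e^{tJ} · P⁻¹, and e^{tJ} can be computed block-by-block.

A has Jordan form
J =
  [4, 1]
  [0, 4]
(up to reordering of blocks).

Per-block formulas:
  For a 2×2 Jordan block J_2(4): exp(t · J_2(4)) = e^(4t)·(I + t·N), where N is the 2×2 nilpotent shift.

After assembling e^{tJ} and conjugating by P, we get:

e^{tA} =
  [t*exp(4*t) + exp(4*t), -t*exp(4*t)]
  [t*exp(4*t), -t*exp(4*t) + exp(4*t)]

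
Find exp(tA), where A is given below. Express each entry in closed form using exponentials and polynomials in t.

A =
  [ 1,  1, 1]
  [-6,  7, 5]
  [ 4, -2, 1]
e^{tA} =
  [t^2*exp(3*t) - 2*t*exp(3*t) + exp(3*t), t*exp(3*t), t^2*exp(3*t)/2 + t*exp(3*t)]
  [4*t^2*exp(3*t) - 6*t*exp(3*t), 4*t*exp(3*t) + exp(3*t), 2*t^2*exp(3*t) + 5*t*exp(3*t)]
  [-2*t^2*exp(3*t) + 4*t*exp(3*t), -2*t*exp(3*t), -t^2*exp(3*t) - 2*t*exp(3*t) + exp(3*t)]

Strategy: write A = P · J · P⁻¹ where J is a Jordan canonical form, so e^{tA} = P · e^{tJ} · P⁻¹, and e^{tJ} can be computed block-by-block.

A has Jordan form
J =
  [3, 1, 0]
  [0, 3, 1]
  [0, 0, 3]
(up to reordering of blocks).

Per-block formulas:
  For a 3×3 Jordan block J_3(3): exp(t · J_3(3)) = e^(3t)·(I + t·N + (t^2/2)·N^2), where N is the 3×3 nilpotent shift.

After assembling e^{tJ} and conjugating by P, we get:

e^{tA} =
  [t^2*exp(3*t) - 2*t*exp(3*t) + exp(3*t), t*exp(3*t), t^2*exp(3*t)/2 + t*exp(3*t)]
  [4*t^2*exp(3*t) - 6*t*exp(3*t), 4*t*exp(3*t) + exp(3*t), 2*t^2*exp(3*t) + 5*t*exp(3*t)]
  [-2*t^2*exp(3*t) + 4*t*exp(3*t), -2*t*exp(3*t), -t^2*exp(3*t) - 2*t*exp(3*t) + exp(3*t)]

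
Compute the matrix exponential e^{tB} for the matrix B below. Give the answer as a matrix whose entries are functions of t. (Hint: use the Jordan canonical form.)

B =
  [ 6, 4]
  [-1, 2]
e^{tB} =
  [2*t*exp(4*t) + exp(4*t), 4*t*exp(4*t)]
  [-t*exp(4*t), -2*t*exp(4*t) + exp(4*t)]

Strategy: write B = P · J · P⁻¹ where J is a Jordan canonical form, so e^{tB} = P · e^{tJ} · P⁻¹, and e^{tJ} can be computed block-by-block.

B has Jordan form
J =
  [4, 1]
  [0, 4]
(up to reordering of blocks).

Per-block formulas:
  For a 2×2 Jordan block J_2(4): exp(t · J_2(4)) = e^(4t)·(I + t·N), where N is the 2×2 nilpotent shift.

After assembling e^{tJ} and conjugating by P, we get:

e^{tB} =
  [2*t*exp(4*t) + exp(4*t), 4*t*exp(4*t)]
  [-t*exp(4*t), -2*t*exp(4*t) + exp(4*t)]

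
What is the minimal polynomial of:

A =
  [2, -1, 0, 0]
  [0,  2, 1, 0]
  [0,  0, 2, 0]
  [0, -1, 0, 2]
x^3 - 6*x^2 + 12*x - 8

The characteristic polynomial is χ_A(x) = (x - 2)^4, so the eigenvalues are known. The minimal polynomial is
  m_A(x) = Π_λ (x − λ)^{k_λ}
where k_λ is the size of the *largest* Jordan block for λ (equivalently, the smallest k with (A − λI)^k v = 0 for every generalised eigenvector v of λ).

  λ = 2: largest Jordan block has size 3, contributing (x − 2)^3

So m_A(x) = (x - 2)^3 = x^3 - 6*x^2 + 12*x - 8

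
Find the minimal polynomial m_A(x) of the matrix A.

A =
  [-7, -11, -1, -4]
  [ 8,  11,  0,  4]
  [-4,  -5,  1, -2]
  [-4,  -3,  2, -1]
x^3 - 3*x^2 + 3*x - 1

The characteristic polynomial is χ_A(x) = (x - 1)^4, so the eigenvalues are known. The minimal polynomial is
  m_A(x) = Π_λ (x − λ)^{k_λ}
where k_λ is the size of the *largest* Jordan block for λ (equivalently, the smallest k with (A − λI)^k v = 0 for every generalised eigenvector v of λ).

  λ = 1: largest Jordan block has size 3, contributing (x − 1)^3

So m_A(x) = (x - 1)^3 = x^3 - 3*x^2 + 3*x - 1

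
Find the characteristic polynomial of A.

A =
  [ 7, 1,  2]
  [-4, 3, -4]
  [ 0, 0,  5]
x^3 - 15*x^2 + 75*x - 125

Expanding det(x·I − A) (e.g. by cofactor expansion or by noting that A is similar to its Jordan form J, which has the same characteristic polynomial as A) gives
  χ_A(x) = x^3 - 15*x^2 + 75*x - 125
which factors as (x - 5)^3. The eigenvalues (with algebraic multiplicities) are λ = 5 with multiplicity 3.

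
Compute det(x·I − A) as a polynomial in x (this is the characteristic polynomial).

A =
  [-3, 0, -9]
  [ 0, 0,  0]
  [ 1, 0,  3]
x^3

Expanding det(x·I − A) (e.g. by cofactor expansion or by noting that A is similar to its Jordan form J, which has the same characteristic polynomial as A) gives
  χ_A(x) = x^3
which factors as x^3. The eigenvalues (with algebraic multiplicities) are λ = 0 with multiplicity 3.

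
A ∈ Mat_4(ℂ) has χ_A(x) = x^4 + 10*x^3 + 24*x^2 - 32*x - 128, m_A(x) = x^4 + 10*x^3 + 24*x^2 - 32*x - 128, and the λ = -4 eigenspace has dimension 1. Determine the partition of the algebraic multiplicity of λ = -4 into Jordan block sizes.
Block sizes for λ = -4: [3]

Step 1 — from the characteristic polynomial, algebraic multiplicity of λ = -4 is 3. From dim ker(A − (-4)·I) = 1, there are exactly 1 Jordan blocks for λ = -4.
Step 2 — from the minimal polynomial, the factor (x + 4)^3 tells us the largest block for λ = -4 has size 3.
Step 3 — with total size 3, 1 blocks, and largest block 3, the block sizes (in nonincreasing order) are [3].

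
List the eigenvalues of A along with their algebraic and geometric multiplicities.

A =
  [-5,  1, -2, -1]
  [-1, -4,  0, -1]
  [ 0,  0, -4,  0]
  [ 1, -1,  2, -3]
λ = -4: alg = 4, geom = 2

Step 1 — factor the characteristic polynomial to read off the algebraic multiplicities:
  χ_A(x) = (x + 4)^4

Step 2 — compute geometric multiplicities via the rank-nullity identity g(λ) = n − rank(A − λI):
  rank(A − (-4)·I) = 2, so dim ker(A − (-4)·I) = n − 2 = 2

Summary:
  λ = -4: algebraic multiplicity = 4, geometric multiplicity = 2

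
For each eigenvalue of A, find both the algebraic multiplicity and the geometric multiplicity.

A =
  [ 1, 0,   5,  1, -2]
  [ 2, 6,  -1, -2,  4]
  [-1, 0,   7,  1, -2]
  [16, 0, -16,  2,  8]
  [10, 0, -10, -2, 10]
λ = 2: alg = 1, geom = 1; λ = 6: alg = 4, geom = 2

Step 1 — factor the characteristic polynomial to read off the algebraic multiplicities:
  χ_A(x) = (x - 6)^4*(x - 2)

Step 2 — compute geometric multiplicities via the rank-nullity identity g(λ) = n − rank(A − λI):
  rank(A − (2)·I) = 4, so dim ker(A − (2)·I) = n − 4 = 1
  rank(A − (6)·I) = 3, so dim ker(A − (6)·I) = n − 3 = 2

Summary:
  λ = 2: algebraic multiplicity = 1, geometric multiplicity = 1
  λ = 6: algebraic multiplicity = 4, geometric multiplicity = 2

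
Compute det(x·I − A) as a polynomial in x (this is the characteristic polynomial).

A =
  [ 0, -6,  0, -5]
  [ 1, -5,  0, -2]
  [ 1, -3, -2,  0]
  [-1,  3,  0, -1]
x^4 + 8*x^3 + 24*x^2 + 32*x + 16

Expanding det(x·I − A) (e.g. by cofactor expansion or by noting that A is similar to its Jordan form J, which has the same characteristic polynomial as A) gives
  χ_A(x) = x^4 + 8*x^3 + 24*x^2 + 32*x + 16
which factors as (x + 2)^4. The eigenvalues (with algebraic multiplicities) are λ = -2 with multiplicity 4.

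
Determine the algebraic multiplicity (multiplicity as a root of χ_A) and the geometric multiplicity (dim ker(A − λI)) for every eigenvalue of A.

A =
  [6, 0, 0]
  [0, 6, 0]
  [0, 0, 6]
λ = 6: alg = 3, geom = 3

Step 1 — factor the characteristic polynomial to read off the algebraic multiplicities:
  χ_A(x) = (x - 6)^3

Step 2 — compute geometric multiplicities via the rank-nullity identity g(λ) = n − rank(A − λI):
  rank(A − (6)·I) = 0, so dim ker(A − (6)·I) = n − 0 = 3

Summary:
  λ = 6: algebraic multiplicity = 3, geometric multiplicity = 3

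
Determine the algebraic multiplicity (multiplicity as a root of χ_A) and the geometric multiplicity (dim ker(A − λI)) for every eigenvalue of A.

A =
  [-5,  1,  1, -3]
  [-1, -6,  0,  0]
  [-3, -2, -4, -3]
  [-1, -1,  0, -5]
λ = -5: alg = 4, geom = 2

Step 1 — factor the characteristic polynomial to read off the algebraic multiplicities:
  χ_A(x) = (x + 5)^4

Step 2 — compute geometric multiplicities via the rank-nullity identity g(λ) = n − rank(A − λI):
  rank(A − (-5)·I) = 2, so dim ker(A − (-5)·I) = n − 2 = 2

Summary:
  λ = -5: algebraic multiplicity = 4, geometric multiplicity = 2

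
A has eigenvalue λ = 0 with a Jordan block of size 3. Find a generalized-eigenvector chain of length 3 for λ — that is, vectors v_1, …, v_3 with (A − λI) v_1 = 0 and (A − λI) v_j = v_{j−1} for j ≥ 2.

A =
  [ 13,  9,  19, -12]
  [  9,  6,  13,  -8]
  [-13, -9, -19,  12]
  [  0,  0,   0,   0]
A Jordan chain for λ = 0 of length 3:
v_1 = (3, 2, -3, 0)ᵀ
v_2 = (13, 9, -13, 0)ᵀ
v_3 = (1, 0, 0, 0)ᵀ

Let N = A − (0)·I. We want v_3 with N^3 v_3 = 0 but N^2 v_3 ≠ 0; then v_{j-1} := N · v_j for j = 3, …, 2.

Pick v_3 = (1, 0, 0, 0)ᵀ.
Then v_2 = N · v_3 = (13, 9, -13, 0)ᵀ.
Then v_1 = N · v_2 = (3, 2, -3, 0)ᵀ.

Sanity check: (A − (0)·I) v_1 = (0, 0, 0, 0)ᵀ = 0. ✓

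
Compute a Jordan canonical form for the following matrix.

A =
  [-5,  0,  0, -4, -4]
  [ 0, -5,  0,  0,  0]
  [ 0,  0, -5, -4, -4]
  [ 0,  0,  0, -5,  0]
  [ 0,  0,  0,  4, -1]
J_1(-5) ⊕ J_1(-5) ⊕ J_1(-5) ⊕ J_1(-5) ⊕ J_1(-1)

The characteristic polynomial is
  det(x·I − A) = x^5 + 21*x^4 + 170*x^3 + 650*x^2 + 1125*x + 625 = (x + 1)*(x + 5)^4

Eigenvalues and multiplicities (the geometric multiplicity of λ is n − rank(A − λI), which equals the number of Jordan blocks for λ):
  λ = -5: algebraic multiplicity = 4, geometric multiplicity = 4
  λ = -1: algebraic multiplicity = 1, geometric multiplicity = 1

Determining the block sizes for each eigenvalue:
  λ = -5: gm = am = 4, so every block has size 1 → block sizes [1, 1, 1, 1]
  λ = -1: one block (gm = 1), so the single block has size am = 1 → block sizes [1]

Assembling the blocks gives a Jordan form
J =
  [-5,  0,  0,  0,  0]
  [ 0, -5,  0,  0,  0]
  [ 0,  0, -5,  0,  0]
  [ 0,  0,  0, -5,  0]
  [ 0,  0,  0,  0, -1]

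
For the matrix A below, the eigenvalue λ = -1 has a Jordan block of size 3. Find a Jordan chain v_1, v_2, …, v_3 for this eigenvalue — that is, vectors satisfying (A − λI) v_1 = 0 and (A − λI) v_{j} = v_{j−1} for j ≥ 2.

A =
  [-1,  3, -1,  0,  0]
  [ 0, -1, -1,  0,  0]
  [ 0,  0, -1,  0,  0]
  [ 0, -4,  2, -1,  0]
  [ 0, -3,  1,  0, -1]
A Jordan chain for λ = -1 of length 3:
v_1 = (-3, 0, 0, 4, 3)ᵀ
v_2 = (-1, -1, 0, 2, 1)ᵀ
v_3 = (0, 0, 1, 0, 0)ᵀ

Let N = A − (-1)·I. We want v_3 with N^3 v_3 = 0 but N^2 v_3 ≠ 0; then v_{j-1} := N · v_j for j = 3, …, 2.

Pick v_3 = (0, 0, 1, 0, 0)ᵀ.
Then v_2 = N · v_3 = (-1, -1, 0, 2, 1)ᵀ.
Then v_1 = N · v_2 = (-3, 0, 0, 4, 3)ᵀ.

Sanity check: (A − (-1)·I) v_1 = (0, 0, 0, 0, 0)ᵀ = 0. ✓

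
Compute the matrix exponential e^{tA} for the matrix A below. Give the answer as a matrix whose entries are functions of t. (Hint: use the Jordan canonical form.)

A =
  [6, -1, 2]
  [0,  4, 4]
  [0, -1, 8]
e^{tA} =
  [exp(6*t), -t*exp(6*t), 2*t*exp(6*t)]
  [0, -2*t*exp(6*t) + exp(6*t), 4*t*exp(6*t)]
  [0, -t*exp(6*t), 2*t*exp(6*t) + exp(6*t)]

Strategy: write A = P · J · P⁻¹ where J is a Jordan canonical form, so e^{tA} = P · e^{tJ} · P⁻¹, and e^{tJ} can be computed block-by-block.

A has Jordan form
J =
  [6, 1, 0]
  [0, 6, 0]
  [0, 0, 6]
(up to reordering of blocks).

Per-block formulas:
  For a 1×1 block at λ = 6: exp(t · [6]) = [e^(6t)].
  For a 2×2 Jordan block J_2(6): exp(t · J_2(6)) = e^(6t)·(I + t·N), where N is the 2×2 nilpotent shift.

After assembling e^{tJ} and conjugating by P, we get:

e^{tA} =
  [exp(6*t), -t*exp(6*t), 2*t*exp(6*t)]
  [0, -2*t*exp(6*t) + exp(6*t), 4*t*exp(6*t)]
  [0, -t*exp(6*t), 2*t*exp(6*t) + exp(6*t)]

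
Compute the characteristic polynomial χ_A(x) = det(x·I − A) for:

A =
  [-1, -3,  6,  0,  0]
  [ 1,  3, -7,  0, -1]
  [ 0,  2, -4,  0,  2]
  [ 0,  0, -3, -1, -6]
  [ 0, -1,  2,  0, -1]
x^5 + 4*x^4 + 6*x^3 + 4*x^2 + x

Expanding det(x·I − A) (e.g. by cofactor expansion or by noting that A is similar to its Jordan form J, which has the same characteristic polynomial as A) gives
  χ_A(x) = x^5 + 4*x^4 + 6*x^3 + 4*x^2 + x
which factors as x*(x + 1)^4. The eigenvalues (with algebraic multiplicities) are λ = -1 with multiplicity 4, λ = 0 with multiplicity 1.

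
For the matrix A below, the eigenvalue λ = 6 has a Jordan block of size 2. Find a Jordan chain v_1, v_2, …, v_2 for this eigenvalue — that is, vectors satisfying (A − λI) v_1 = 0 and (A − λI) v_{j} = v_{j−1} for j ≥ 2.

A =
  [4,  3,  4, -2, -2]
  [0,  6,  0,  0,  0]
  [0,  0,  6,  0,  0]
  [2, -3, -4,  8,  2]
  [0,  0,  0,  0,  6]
A Jordan chain for λ = 6 of length 2:
v_1 = (-2, 0, 0, 2, 0)ᵀ
v_2 = (1, 0, 0, 0, 0)ᵀ

Let N = A − (6)·I. We want v_2 with N^2 v_2 = 0 but N^1 v_2 ≠ 0; then v_{j-1} := N · v_j for j = 2, …, 2.

Pick v_2 = (1, 0, 0, 0, 0)ᵀ.
Then v_1 = N · v_2 = (-2, 0, 0, 2, 0)ᵀ.

Sanity check: (A − (6)·I) v_1 = (0, 0, 0, 0, 0)ᵀ = 0. ✓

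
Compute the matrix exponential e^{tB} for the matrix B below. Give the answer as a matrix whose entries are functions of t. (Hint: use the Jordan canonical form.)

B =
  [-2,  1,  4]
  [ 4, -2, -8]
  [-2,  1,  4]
e^{tB} =
  [1 - 2*t, t, 4*t]
  [4*t, 1 - 2*t, -8*t]
  [-2*t, t, 4*t + 1]

Strategy: write B = P · J · P⁻¹ where J is a Jordan canonical form, so e^{tB} = P · e^{tJ} · P⁻¹, and e^{tJ} can be computed block-by-block.

B has Jordan form
J =
  [0, 1, 0]
  [0, 0, 0]
  [0, 0, 0]
(up to reordering of blocks).

Per-block formulas:
  For a 2×2 Jordan block J_2(0): exp(t · J_2(0)) = e^(0t)·(I + t·N), where N is the 2×2 nilpotent shift.
  For a 1×1 block at λ = 0: exp(t · [0]) = [e^(0t)].

After assembling e^{tJ} and conjugating by P, we get:

e^{tB} =
  [1 - 2*t, t, 4*t]
  [4*t, 1 - 2*t, -8*t]
  [-2*t, t, 4*t + 1]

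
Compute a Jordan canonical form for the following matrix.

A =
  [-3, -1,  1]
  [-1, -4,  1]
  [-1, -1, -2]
J_3(-3)

The characteristic polynomial is
  det(x·I − A) = x^3 + 9*x^2 + 27*x + 27 = (x + 3)^3

Eigenvalues and multiplicities (the geometric multiplicity of λ is n − rank(A − λI), which equals the number of Jordan blocks for λ):
  λ = -3: algebraic multiplicity = 3, geometric multiplicity = 1

Determining the block sizes for each eigenvalue:
  λ = -3: one block (gm = 1), so the single block has size am = 3 → block sizes [3]

Assembling the blocks gives a Jordan form
J =
  [-3,  1,  0]
  [ 0, -3,  1]
  [ 0,  0, -3]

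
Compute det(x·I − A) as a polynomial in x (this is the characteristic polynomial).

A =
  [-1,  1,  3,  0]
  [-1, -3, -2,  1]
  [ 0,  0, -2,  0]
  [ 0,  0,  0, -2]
x^4 + 8*x^3 + 24*x^2 + 32*x + 16

Expanding det(x·I − A) (e.g. by cofactor expansion or by noting that A is similar to its Jordan form J, which has the same characteristic polynomial as A) gives
  χ_A(x) = x^4 + 8*x^3 + 24*x^2 + 32*x + 16
which factors as (x + 2)^4. The eigenvalues (with algebraic multiplicities) are λ = -2 with multiplicity 4.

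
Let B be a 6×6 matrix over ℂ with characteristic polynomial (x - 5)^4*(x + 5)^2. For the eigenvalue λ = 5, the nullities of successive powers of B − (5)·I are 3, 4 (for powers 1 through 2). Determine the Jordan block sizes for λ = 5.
Block sizes for λ = 5: [2, 1, 1]

From the dimensions of kernels of powers, the number of Jordan blocks of size at least j is d_j − d_{j−1} where d_j = dim ker(N^j) (with d_0 = 0). Computing the differences gives [3, 1].
The number of blocks of size exactly k is (#blocks of size ≥ k) − (#blocks of size ≥ k + 1), so the partition is: 2 block(s) of size 1, 1 block(s) of size 2.
In nonincreasing order the block sizes are [2, 1, 1].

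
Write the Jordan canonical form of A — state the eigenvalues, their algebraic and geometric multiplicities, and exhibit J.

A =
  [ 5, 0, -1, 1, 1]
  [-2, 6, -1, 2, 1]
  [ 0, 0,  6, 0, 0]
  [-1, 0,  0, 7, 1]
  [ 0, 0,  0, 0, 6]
J_3(6) ⊕ J_2(6)

The characteristic polynomial is
  det(x·I − A) = x^5 - 30*x^4 + 360*x^3 - 2160*x^2 + 6480*x - 7776 = (x - 6)^5

Eigenvalues and multiplicities (the geometric multiplicity of λ is n − rank(A − λI), which equals the number of Jordan blocks for λ):
  λ = 6: algebraic multiplicity = 5, geometric multiplicity = 2

Determining the block sizes for each eigenvalue:
  λ = 6: with am = 5 and gm = 2, the partition is not yet determined (e.g. several partitions of 5 into 2 parts exist). Let N = A − (6)·I. Computing rank(N^1) = 3, rank(N^2) = 1, rank(N^3) = 0; the number of blocks of size ≥ j is rank(N^{j−1}) − rank(N^j), giving [2, 2, 1]. So we have 1 block(s) of size 3, 1 block(s) of size 2 → block sizes [3, 2]

Assembling the blocks gives a Jordan form
J =
  [6, 1, 0, 0, 0]
  [0, 6, 1, 0, 0]
  [0, 0, 6, 0, 0]
  [0, 0, 0, 6, 1]
  [0, 0, 0, 0, 6]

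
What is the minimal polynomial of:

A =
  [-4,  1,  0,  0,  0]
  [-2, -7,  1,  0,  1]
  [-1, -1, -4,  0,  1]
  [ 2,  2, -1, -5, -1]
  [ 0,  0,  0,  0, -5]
x^3 + 15*x^2 + 75*x + 125

The characteristic polynomial is χ_A(x) = (x + 5)^5, so the eigenvalues are known. The minimal polynomial is
  m_A(x) = Π_λ (x − λ)^{k_λ}
where k_λ is the size of the *largest* Jordan block for λ (equivalently, the smallest k with (A − λI)^k v = 0 for every generalised eigenvector v of λ).

  λ = -5: largest Jordan block has size 3, contributing (x + 5)^3

So m_A(x) = (x + 5)^3 = x^3 + 15*x^2 + 75*x + 125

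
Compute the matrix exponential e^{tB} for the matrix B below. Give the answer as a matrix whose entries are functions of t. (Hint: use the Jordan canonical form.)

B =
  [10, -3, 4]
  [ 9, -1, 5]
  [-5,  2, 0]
e^{tB} =
  [t^2*exp(3*t) + 7*t*exp(3*t) + exp(3*t), -t^2*exp(3*t)/2 - 3*t*exp(3*t), t^2*exp(3*t)/2 + 4*t*exp(3*t)]
  [t^2*exp(3*t) + 9*t*exp(3*t), -t^2*exp(3*t)/2 - 4*t*exp(3*t) + exp(3*t), t^2*exp(3*t)/2 + 5*t*exp(3*t)]
  [-t^2*exp(3*t) - 5*t*exp(3*t), t^2*exp(3*t)/2 + 2*t*exp(3*t), -t^2*exp(3*t)/2 - 3*t*exp(3*t) + exp(3*t)]

Strategy: write B = P · J · P⁻¹ where J is a Jordan canonical form, so e^{tB} = P · e^{tJ} · P⁻¹, and e^{tJ} can be computed block-by-block.

B has Jordan form
J =
  [3, 1, 0]
  [0, 3, 1]
  [0, 0, 3]
(up to reordering of blocks).

Per-block formulas:
  For a 3×3 Jordan block J_3(3): exp(t · J_3(3)) = e^(3t)·(I + t·N + (t^2/2)·N^2), where N is the 3×3 nilpotent shift.

After assembling e^{tJ} and conjugating by P, we get:

e^{tB} =
  [t^2*exp(3*t) + 7*t*exp(3*t) + exp(3*t), -t^2*exp(3*t)/2 - 3*t*exp(3*t), t^2*exp(3*t)/2 + 4*t*exp(3*t)]
  [t^2*exp(3*t) + 9*t*exp(3*t), -t^2*exp(3*t)/2 - 4*t*exp(3*t) + exp(3*t), t^2*exp(3*t)/2 + 5*t*exp(3*t)]
  [-t^2*exp(3*t) - 5*t*exp(3*t), t^2*exp(3*t)/2 + 2*t*exp(3*t), -t^2*exp(3*t)/2 - 3*t*exp(3*t) + exp(3*t)]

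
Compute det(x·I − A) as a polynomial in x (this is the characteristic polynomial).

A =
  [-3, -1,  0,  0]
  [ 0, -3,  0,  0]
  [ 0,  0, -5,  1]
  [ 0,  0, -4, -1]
x^4 + 12*x^3 + 54*x^2 + 108*x + 81

Expanding det(x·I − A) (e.g. by cofactor expansion or by noting that A is similar to its Jordan form J, which has the same characteristic polynomial as A) gives
  χ_A(x) = x^4 + 12*x^3 + 54*x^2 + 108*x + 81
which factors as (x + 3)^4. The eigenvalues (with algebraic multiplicities) are λ = -3 with multiplicity 4.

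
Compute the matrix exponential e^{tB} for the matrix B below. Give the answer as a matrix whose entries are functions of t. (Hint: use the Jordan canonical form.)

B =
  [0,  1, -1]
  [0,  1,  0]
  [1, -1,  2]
e^{tB} =
  [-t*exp(t) + exp(t), t*exp(t), -t*exp(t)]
  [0, exp(t), 0]
  [t*exp(t), -t*exp(t), t*exp(t) + exp(t)]

Strategy: write B = P · J · P⁻¹ where J is a Jordan canonical form, so e^{tB} = P · e^{tJ} · P⁻¹, and e^{tJ} can be computed block-by-block.

B has Jordan form
J =
  [1, 1, 0]
  [0, 1, 0]
  [0, 0, 1]
(up to reordering of blocks).

Per-block formulas:
  For a 2×2 Jordan block J_2(1): exp(t · J_2(1)) = e^(1t)·(I + t·N), where N is the 2×2 nilpotent shift.
  For a 1×1 block at λ = 1: exp(t · [1]) = [e^(1t)].

After assembling e^{tJ} and conjugating by P, we get:

e^{tB} =
  [-t*exp(t) + exp(t), t*exp(t), -t*exp(t)]
  [0, exp(t), 0]
  [t*exp(t), -t*exp(t), t*exp(t) + exp(t)]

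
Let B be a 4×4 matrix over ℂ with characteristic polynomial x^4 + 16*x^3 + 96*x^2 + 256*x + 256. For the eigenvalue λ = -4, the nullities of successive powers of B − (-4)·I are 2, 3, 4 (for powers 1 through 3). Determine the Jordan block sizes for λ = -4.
Block sizes for λ = -4: [3, 1]

From the dimensions of kernels of powers, the number of Jordan blocks of size at least j is d_j − d_{j−1} where d_j = dim ker(N^j) (with d_0 = 0). Computing the differences gives [2, 1, 1].
The number of blocks of size exactly k is (#blocks of size ≥ k) − (#blocks of size ≥ k + 1), so the partition is: 1 block(s) of size 1, 1 block(s) of size 3.
In nonincreasing order the block sizes are [3, 1].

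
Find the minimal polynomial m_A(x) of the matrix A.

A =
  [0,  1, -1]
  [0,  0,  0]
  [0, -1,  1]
x^2 - x

The characteristic polynomial is χ_A(x) = x^2*(x - 1), so the eigenvalues are known. The minimal polynomial is
  m_A(x) = Π_λ (x − λ)^{k_λ}
where k_λ is the size of the *largest* Jordan block for λ (equivalently, the smallest k with (A − λI)^k v = 0 for every generalised eigenvector v of λ).

  λ = 0: largest Jordan block has size 1, contributing (x − 0)
  λ = 1: largest Jordan block has size 1, contributing (x − 1)

So m_A(x) = x*(x - 1) = x^2 - x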